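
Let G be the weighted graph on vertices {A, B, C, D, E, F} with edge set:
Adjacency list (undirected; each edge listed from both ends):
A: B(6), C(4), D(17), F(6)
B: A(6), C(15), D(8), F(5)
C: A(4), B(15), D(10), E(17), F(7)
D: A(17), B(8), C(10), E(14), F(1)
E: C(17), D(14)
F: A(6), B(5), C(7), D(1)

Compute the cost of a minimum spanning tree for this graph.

30

Kruskal's algorithm — process edges by increasing weight (ties by edge label):
D-F (1): add — endpoints in different components.
A-C (4): add — endpoints in different components.
B-F (5): add — endpoints in different components.
A-B (6): add — endpoints in different components.
A-F (6): skip — A and F already connected.
C-F (7): skip — C and F already connected.
B-D (8): skip — B and D already connected.
C-D (10): skip — C and D already connected.
D-E (14): add — endpoints in different components.
MST edges: D-F, A-C, B-F, A-B, D-E; total weight 1+4+5+6+14 = 30.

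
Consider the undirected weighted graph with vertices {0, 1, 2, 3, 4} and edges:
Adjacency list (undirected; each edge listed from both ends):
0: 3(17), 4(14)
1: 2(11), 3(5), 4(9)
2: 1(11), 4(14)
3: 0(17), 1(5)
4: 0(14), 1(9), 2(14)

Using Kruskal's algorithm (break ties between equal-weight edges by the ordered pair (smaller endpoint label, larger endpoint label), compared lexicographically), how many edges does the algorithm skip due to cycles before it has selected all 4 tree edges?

0

Kruskal's algorithm — process edges by increasing weight (ties by edge label):
1 3 (5): add — endpoints in different components.
1 4 (9): add — endpoints in different components.
1 2 (11): add — endpoints in different components.
0 4 (14): add — endpoints in different components.
Edges rejected before the tree was complete: 0.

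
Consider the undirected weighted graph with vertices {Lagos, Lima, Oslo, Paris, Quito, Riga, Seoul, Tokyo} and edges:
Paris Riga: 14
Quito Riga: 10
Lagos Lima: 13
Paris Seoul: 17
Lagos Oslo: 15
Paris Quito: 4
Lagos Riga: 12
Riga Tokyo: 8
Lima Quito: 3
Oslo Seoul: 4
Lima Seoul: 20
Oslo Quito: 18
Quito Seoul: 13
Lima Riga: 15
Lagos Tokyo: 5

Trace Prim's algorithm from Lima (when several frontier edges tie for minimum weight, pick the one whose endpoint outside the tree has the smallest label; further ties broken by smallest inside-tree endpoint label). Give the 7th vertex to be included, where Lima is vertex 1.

Seoul

Prim, starting at Lima.
Step 1: cheapest edge leaving the tree is Lima Quito (3); add Quito.
Step 2: cheapest edge leaving the tree is Paris Quito (4); add Paris.
Step 3: cheapest edge leaving the tree is Quito Riga (10); add Riga.
Step 4: cheapest edge leaving the tree is Riga Tokyo (8); add Tokyo.
Step 5: cheapest edge leaving the tree is Lagos Tokyo (5); add Lagos.
Step 6: cheapest edge leaving the tree is Quito Seoul (13); add Seoul.
Step 7: cheapest edge leaving the tree is Oslo Seoul (4); add Oslo.
Vertex order: Lima, Quito, Paris, Riga, Tokyo, Lagos, Seoul, Oslo. The 7th vertex is Seoul.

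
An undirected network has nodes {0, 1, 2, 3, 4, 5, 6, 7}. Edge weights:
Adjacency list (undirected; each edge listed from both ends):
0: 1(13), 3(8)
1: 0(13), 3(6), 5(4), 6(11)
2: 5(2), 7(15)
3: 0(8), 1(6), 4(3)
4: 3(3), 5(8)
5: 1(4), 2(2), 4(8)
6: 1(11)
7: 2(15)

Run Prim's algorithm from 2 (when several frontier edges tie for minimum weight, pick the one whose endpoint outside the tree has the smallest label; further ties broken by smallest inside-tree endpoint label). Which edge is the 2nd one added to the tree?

1-5

Prim's algorithm from 2:
Step 1: frontier [2-5 2, 2-7 15] → take 2-5 (2); add 5.
Step 2: frontier [2-7 15, 1-5 4, 4-5 8] → take 1-5 (4); add 1.
Step 3: frontier [1-3 6, 1-6 11, 0-1 13, 2-7 15, 4-5 8] → take 1-3 (6); add 3.
Step 4: frontier [1-6 11, 0-1 13, 2-7 15, 3-4 3, 0-3 8, 4-5 8] → take 3-4 (3); add 4.
Step 5: frontier [1-6 11, 0-1 13, 2-7 15, 0-3 8] → take 0-3 (8); add 0.
Step 6: frontier [1-6 11, 2-7 15] → take 1-6 (11); add 6.
Step 7: frontier [2-7 15] → take 2-7 (15); add 7.
The 2nd edge added is 1-5.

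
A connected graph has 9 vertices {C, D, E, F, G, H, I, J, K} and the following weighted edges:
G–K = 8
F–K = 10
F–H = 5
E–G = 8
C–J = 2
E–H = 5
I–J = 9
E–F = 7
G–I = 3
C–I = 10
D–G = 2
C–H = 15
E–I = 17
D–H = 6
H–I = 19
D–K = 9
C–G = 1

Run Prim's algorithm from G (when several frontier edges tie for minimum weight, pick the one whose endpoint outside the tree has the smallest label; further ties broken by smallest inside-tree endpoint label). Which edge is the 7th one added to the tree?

F-H

Prim, starting at G.
Step 1: cheapest edge leaving the tree is C–G (1); add C.
Step 2: cheapest edge leaving the tree is D–G (2); add D.
Step 3: cheapest edge leaving the tree is C–J (2); add J.
Step 4: cheapest edge leaving the tree is G–I (3); add I.
Step 5: cheapest edge leaving the tree is D–H (6); add H.
Step 6: cheapest edge leaving the tree is E–H (5); add E.
Step 7: cheapest edge leaving the tree is F–H (5); add F.
Step 8: cheapest edge leaving the tree is G–K (8); add K.
The 7th edge added is F–H.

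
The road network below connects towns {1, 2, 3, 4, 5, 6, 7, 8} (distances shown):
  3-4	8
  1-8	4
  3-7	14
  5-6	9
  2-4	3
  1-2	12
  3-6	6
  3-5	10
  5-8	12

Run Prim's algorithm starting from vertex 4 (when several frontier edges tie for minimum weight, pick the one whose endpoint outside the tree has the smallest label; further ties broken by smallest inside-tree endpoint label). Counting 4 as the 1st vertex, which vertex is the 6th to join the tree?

Prim, starting at 4.
Step 1: frontier [2-4 3, 3-4 8] → take 2-4 (3); add 2.
Step 2: frontier [1-2 12, 3-4 8] → take 3-4 (8); add 3.
Step 3: frontier [1-2 12, 3-6 6, 3-5 10, 3-7 14] → take 3-6 (6); add 6.
Step 4: frontier [1-2 12, 3-5 10, 3-7 14, 5-6 9] → take 5-6 (9); add 5.
Step 5: frontier [1-2 12, 3-7 14, 5-8 12] → take 1-2 (12); add 1.
Step 6: frontier [1-8 4, 3-7 14, 5-8 12] → take 1-8 (4); add 8.
Step 7: frontier [3-7 14] → take 3-7 (14); add 7.
Vertex order: 4, 2, 3, 6, 5, 1, 8, 7. The 6th vertex is 1.

1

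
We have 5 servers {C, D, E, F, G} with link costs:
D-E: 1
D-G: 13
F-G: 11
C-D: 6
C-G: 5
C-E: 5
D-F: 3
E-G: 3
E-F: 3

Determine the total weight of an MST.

12

Kruskal: consider edges lightest-first.
D-E (1): add. Components now {C} {D,E} {F} {G}
D-F (3): add. Components now {C} {D,E,F} {G}
E-F (3): skip — E and F already connected.
E-G (3): add. Components now {C} {D,E,F,G}
C-E (5): add. Components now {C,D,E,F,G}
MST edges: D-E, D-F, E-G, C-E; total weight 1+3+3+5 = 12.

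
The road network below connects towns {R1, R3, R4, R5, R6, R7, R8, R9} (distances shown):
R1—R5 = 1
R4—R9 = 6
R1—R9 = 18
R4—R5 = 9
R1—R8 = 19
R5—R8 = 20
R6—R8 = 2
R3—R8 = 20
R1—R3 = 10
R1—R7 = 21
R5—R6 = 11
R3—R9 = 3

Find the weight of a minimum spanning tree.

Sort edges by weight, then run Kruskal:
R1—R5 (1): add — endpoints in different components.
R6—R8 (2): add — endpoints in different components.
R3—R9 (3): add — endpoints in different components.
R4—R9 (6): add — endpoints in different components.
R4—R5 (9): add — endpoints in different components.
R1—R3 (10): skip — R3 and R1 already connected.
R5—R6 (11): add — endpoints in different components.
R1—R9 (18): skip — R9 and R1 already connected.
R1—R8 (19): skip — R1 and R8 already connected.
R3—R8 (20): skip — R3 and R8 already connected.
R5—R8 (20): skip — R5 and R8 already connected.
R1—R7 (21): add — endpoints in different components.
MST edges: R1—R5, R6—R8, R3—R9, R4—R9, R4—R5, R5—R6, R1—R7; total weight 1+2+3+6+9+11+21 = 53.

53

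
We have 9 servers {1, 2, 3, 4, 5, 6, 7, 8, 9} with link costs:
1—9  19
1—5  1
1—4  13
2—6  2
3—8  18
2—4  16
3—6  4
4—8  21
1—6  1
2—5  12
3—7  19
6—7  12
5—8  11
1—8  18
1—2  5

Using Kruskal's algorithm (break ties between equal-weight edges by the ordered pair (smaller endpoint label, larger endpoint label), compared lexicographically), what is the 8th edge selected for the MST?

Kruskal's algorithm — process edges by increasing weight (ties by edge label):
1—5 (1): add — endpoints in different components.
1—6 (1): add — endpoints in different components.
2—6 (2): add — endpoints in different components.
3—6 (4): add — endpoints in different components.
1—2 (5): skip — 1 and 2 already connected.
5—8 (11): add — endpoints in different components.
2—5 (12): skip — 2 and 5 already connected.
6—7 (12): add — endpoints in different components.
1—4 (13): add — endpoints in different components.
2—4 (16): skip — 2 and 4 already connected.
1—8 (18): skip — 1 and 8 already connected.
3—8 (18): skip — 3 and 8 already connected.
1—9 (19): add — endpoints in different components.
The 8th edge added is 1—9.

1-9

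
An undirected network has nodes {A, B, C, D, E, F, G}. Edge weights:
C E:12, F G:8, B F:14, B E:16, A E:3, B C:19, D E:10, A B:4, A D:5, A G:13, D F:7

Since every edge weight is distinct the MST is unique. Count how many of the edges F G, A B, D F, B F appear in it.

3

Sort edges by weight, then run Kruskal:
A E (3): add. Components now {A,E} {B} {C} {D} {F} {G}
A B (4): add. Components now {A,B,E} {C} {D} {F} {G}
A D (5): add. Components now {A,B,D,E} {C} {F} {G}
D F (7): add. Components now {A,B,D,E,F} {C} {G}
F G (8): add. Components now {A,B,D,E,F,G} {C}
D E (10): skip — D and E already connected.
C E (12): add. Components now {A,B,C,D,E,F,G}
MST edge set: {A E, A B, A D, D F, F G, C E}.
Of the listed edges, {F G, A B, D F} are in the MST → 3.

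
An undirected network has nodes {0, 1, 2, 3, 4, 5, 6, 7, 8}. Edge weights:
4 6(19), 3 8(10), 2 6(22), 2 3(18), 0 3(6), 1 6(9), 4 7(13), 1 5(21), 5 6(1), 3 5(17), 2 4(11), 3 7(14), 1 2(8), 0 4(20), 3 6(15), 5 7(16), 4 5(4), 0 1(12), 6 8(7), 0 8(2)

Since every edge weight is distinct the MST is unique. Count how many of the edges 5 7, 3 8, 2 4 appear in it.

0

Kruskal: consider edges lightest-first.
5 6 (1): add — endpoints in different components.
0 8 (2): add — endpoints in different components.
4 5 (4): add — endpoints in different components.
0 3 (6): add — endpoints in different components.
6 8 (7): add — endpoints in different components.
1 2 (8): add — endpoints in different components.
1 6 (9): add — endpoints in different components.
3 8 (10): skip — 3 and 8 already connected.
2 4 (11): skip — 2 and 4 already connected.
0 1 (12): skip — 0 and 1 already connected.
4 7 (13): add — endpoints in different components.
MST edge set: {5 6, 0 8, 4 5, 0 3, 6 8, 1 2, 1 6, 4 7}.
Of the listed edges, {} are in the MST → 0.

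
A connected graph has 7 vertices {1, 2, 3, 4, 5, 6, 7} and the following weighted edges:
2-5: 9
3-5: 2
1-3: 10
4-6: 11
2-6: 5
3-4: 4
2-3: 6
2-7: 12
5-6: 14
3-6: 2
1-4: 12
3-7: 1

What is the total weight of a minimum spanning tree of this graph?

24

Kruskal's algorithm — process edges by increasing weight (ties by edge label):
3-7 (1): add. Components now {1} {2} {3,7} {4} {5} {6}
3-5 (2): add. Components now {1} {2} {3,5,7} {4} {6}
3-6 (2): add. Components now {1} {2} {3,5,6,7} {4}
3-4 (4): add. Components now {1} {2} {3,4,5,6,7}
2-6 (5): add. Components now {1} {2,3,4,5,6,7}
2-3 (6): skip — 2 and 3 already connected.
2-5 (9): skip — 2 and 5 already connected.
1-3 (10): add. Components now {1,2,3,4,5,6,7}
MST edges: 3-7, 3-5, 3-6, 3-4, 2-6, 1-3; total weight 1+2+2+4+5+10 = 24.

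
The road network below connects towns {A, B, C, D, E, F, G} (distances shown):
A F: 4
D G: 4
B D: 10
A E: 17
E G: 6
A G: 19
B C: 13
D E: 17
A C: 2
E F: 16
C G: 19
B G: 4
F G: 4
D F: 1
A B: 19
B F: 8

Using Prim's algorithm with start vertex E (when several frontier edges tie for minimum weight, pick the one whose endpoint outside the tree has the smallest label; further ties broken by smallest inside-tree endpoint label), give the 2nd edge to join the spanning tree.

B-G

Grow the tree from E using Prim:
Step 1: cheapest edge leaving the tree is E G (6); add G.
Step 2: cheapest edge leaving the tree is B G (4); add B.
Step 3: cheapest edge leaving the tree is D G (4); add D.
Step 4: cheapest edge leaving the tree is D F (1); add F.
Step 5: cheapest edge leaving the tree is A F (4); add A.
Step 6: cheapest edge leaving the tree is A C (2); add C.
The 2nd edge added is B G.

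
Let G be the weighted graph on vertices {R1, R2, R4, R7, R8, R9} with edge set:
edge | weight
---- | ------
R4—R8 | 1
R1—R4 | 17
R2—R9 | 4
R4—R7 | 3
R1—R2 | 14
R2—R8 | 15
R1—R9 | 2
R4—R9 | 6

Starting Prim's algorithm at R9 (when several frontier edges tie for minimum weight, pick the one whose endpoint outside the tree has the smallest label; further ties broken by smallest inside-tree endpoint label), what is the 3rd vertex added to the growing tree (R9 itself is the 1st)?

Grow the tree from R9 using Prim:
Step 1: frontier [R1—R9 2, R2—R9 4, R4—R9 6] → take R1—R9 (2); add R1.
Step 2: frontier [R1—R2 14, R1—R4 17, R2—R9 4, R4—R9 6] → take R2—R9 (4); add R2.
Step 3: frontier [R1—R4 17, R2—R8 15, R4—R9 6] → take R4—R9 (6); add R4.
Step 4: frontier [R2—R8 15, R4—R8 1, R4—R7 3] → take R4—R8 (1); add R8.
Step 5: frontier [R4—R7 3] → take R4—R7 (3); add R7.
Vertex order: R9, R1, R2, R4, R8, R7. The 3rd vertex is R2.

R2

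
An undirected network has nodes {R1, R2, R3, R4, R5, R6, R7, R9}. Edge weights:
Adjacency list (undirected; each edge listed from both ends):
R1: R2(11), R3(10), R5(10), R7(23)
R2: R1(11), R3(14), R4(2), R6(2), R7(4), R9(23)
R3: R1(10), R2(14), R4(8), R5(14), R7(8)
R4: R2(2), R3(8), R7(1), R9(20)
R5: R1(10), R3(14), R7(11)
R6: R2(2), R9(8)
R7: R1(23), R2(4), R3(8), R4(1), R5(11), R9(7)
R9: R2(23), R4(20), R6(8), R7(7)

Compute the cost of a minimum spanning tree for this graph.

40

Kruskal: consider edges lightest-first.
R4-R7 (1): add — endpoints in different components.
R2-R4 (2): add — endpoints in different components.
R2-R6 (2): add — endpoints in different components.
R2-R7 (4): skip — R2 and R7 already connected.
R7-R9 (7): add — endpoints in different components.
R3-R4 (8): add — endpoints in different components.
R3-R7 (8): skip — R3 and R7 already connected.
R6-R9 (8): skip — R9 and R6 already connected.
R1-R3 (10): add — endpoints in different components.
R1-R5 (10): add — endpoints in different components.
MST edges: R4-R7, R2-R4, R2-R6, R7-R9, R3-R4, R1-R3, R1-R5; total weight 1+2+2+7+8+10+10 = 40.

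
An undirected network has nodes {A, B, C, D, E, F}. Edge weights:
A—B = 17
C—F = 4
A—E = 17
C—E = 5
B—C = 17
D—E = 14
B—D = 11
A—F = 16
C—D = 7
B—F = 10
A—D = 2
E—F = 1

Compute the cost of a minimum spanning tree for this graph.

Kruskal's algorithm — process edges by increasing weight (ties by edge label):
E—F (1): add. Components now {A} {B} {C} {D} {E,F}
A—D (2): add. Components now {A,D} {B} {C} {E,F}
C—F (4): add. Components now {A,D} {B} {C,E,F}
C—E (5): skip — C and E already connected.
C—D (7): add. Components now {A,C,D,E,F} {B}
B—F (10): add. Components now {A,B,C,D,E,F}
MST edges: E—F, A—D, C—F, C—D, B—F; total weight 1+2+4+7+10 = 24.

24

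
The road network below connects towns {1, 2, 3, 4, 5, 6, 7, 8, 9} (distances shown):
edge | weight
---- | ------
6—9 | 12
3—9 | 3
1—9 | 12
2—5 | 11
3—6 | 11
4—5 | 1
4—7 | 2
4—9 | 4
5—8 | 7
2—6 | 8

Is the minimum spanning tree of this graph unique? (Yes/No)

No

Kruskal: consider edges lightest-first.
4—5 (1): add — endpoints in different components.
4—7 (2): add — endpoints in different components.
3—9 (3): add — endpoints in different components.
4—9 (4): add — endpoints in different components.
5—8 (7): add — endpoints in different components.
2—6 (8): add — endpoints in different components.
2—5 (11): add — endpoints in different components.
3—6 (11): skip — 3 and 6 already connected.
1—9 (12): add — endpoints in different components.
Non-tree edge 3—6 has weight 11, equal to the heaviest edge on its tree cycle — swapping gives another MST of the same weight. Not unique.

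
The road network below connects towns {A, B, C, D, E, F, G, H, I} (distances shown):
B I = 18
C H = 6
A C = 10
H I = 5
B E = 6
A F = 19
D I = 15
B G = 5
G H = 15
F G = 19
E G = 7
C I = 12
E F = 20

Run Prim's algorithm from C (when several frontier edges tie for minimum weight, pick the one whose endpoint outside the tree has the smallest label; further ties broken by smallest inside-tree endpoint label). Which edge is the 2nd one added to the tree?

H-I

Prim's algorithm from C:
Step 1: frontier [C H 6, A C 10, C I 12] → take C H (6); add H.
Step 2: frontier [A C 10, C I 12, H I 5, G H 15] → take H I (5); add I.
Step 3: frontier [A C 10, G H 15, D I 15, B I 18] → take A C (10); add A.
Step 4: frontier [A F 19, G H 15, D I 15, B I 18] → take D I (15); add D.
Step 5: frontier [A F 19, G H 15, B I 18] → take G H (15); add G.
Step 6: frontier [A F 19, B G 5, E G 7, F G 19, B I 18] → take B G (5); add B.
Step 7: frontier [A F 19, B E 6, E G 7, F G 19] → take B E (6); add E.
Step 8: frontier [A F 19, E F 20, F G 19] → take A F (19); add F.
The 2nd edge added is H I.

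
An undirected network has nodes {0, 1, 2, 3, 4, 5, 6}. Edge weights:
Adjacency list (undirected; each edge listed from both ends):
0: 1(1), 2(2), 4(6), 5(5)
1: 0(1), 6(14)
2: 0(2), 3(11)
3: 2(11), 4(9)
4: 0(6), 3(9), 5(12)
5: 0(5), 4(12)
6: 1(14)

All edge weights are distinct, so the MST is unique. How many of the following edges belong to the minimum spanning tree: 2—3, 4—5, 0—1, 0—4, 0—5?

3

Kruskal's algorithm — process edges by increasing weight (ties by edge label):
0—1 (1): add. Components now {0,1} {2} {3} {4} {5} {6}
0—2 (2): add. Components now {0,1,2} {3} {4} {5} {6}
0—5 (5): add. Components now {0,1,2,5} {3} {4} {6}
0—4 (6): add. Components now {0,1,2,4,5} {3} {6}
3—4 (9): add. Components now {0,1,2,3,4,5} {6}
2—3 (11): skip — 2 and 3 already connected.
4—5 (12): skip — 4 and 5 already connected.
1—6 (14): add. Components now {0,1,2,3,4,5,6}
MST edge set: {0—1, 0—2, 0—5, 0—4, 3—4, 1—6}.
Of the listed edges, {0—1, 0—4, 0—5} are in the MST → 3.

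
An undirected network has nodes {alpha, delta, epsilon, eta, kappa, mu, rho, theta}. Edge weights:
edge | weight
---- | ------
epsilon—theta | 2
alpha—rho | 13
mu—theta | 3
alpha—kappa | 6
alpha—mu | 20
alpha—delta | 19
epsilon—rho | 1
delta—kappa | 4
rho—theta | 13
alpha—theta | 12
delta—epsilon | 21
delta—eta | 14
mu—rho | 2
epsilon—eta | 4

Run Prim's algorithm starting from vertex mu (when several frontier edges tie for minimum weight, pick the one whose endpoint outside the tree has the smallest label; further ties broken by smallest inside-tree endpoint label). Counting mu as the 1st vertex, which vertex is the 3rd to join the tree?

epsilon

Prim, starting at mu.
Step 1: cheapest edge leaving the tree is mu—rho (2); add rho.
Step 2: cheapest edge leaving the tree is epsilon—rho (1); add epsilon.
Step 3: cheapest edge leaving the tree is epsilon—theta (2); add theta.
Step 4: cheapest edge leaving the tree is epsilon—eta (4); add eta.
Step 5: cheapest edge leaving the tree is alpha—theta (12); add alpha.
Step 6: cheapest edge leaving the tree is alpha—kappa (6); add kappa.
Step 7: cheapest edge leaving the tree is delta—kappa (4); add delta.
Vertex order: mu, rho, epsilon, theta, eta, alpha, kappa, delta. The 3rd vertex is epsilon.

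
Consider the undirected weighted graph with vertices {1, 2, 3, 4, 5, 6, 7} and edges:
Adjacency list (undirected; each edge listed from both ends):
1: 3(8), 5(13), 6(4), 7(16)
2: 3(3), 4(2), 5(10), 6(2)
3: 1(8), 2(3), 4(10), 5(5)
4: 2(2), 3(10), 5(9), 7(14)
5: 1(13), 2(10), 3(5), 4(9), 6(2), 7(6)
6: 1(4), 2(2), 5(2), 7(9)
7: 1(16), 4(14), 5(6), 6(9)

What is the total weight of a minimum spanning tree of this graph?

Prim's algorithm from 7:
Step 1: cheapest edge leaving the tree is 5 7 (6); add 5.
Step 2: cheapest edge leaving the tree is 5 6 (2); add 6.
Step 3: cheapest edge leaving the tree is 2 6 (2); add 2.
Step 4: cheapest edge leaving the tree is 2 4 (2); add 4.
Step 5: cheapest edge leaving the tree is 2 3 (3); add 3.
Step 6: cheapest edge leaving the tree is 1 6 (4); add 1.
MST edges: 5 7, 5 6, 2 6, 2 4, 2 3, 1 6; total weight 6+2+2+2+3+4 = 19.

19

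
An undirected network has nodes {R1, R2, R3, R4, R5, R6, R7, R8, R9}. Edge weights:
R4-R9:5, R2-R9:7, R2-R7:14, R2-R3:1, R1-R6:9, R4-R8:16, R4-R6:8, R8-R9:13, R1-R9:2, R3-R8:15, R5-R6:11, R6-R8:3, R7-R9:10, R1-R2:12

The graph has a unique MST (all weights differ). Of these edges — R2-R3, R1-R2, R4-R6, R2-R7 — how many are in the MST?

2

Sort edges by weight, then run Kruskal:
R2-R3 (1): add — endpoints in different components.
R1-R9 (2): add — endpoints in different components.
R6-R8 (3): add — endpoints in different components.
R4-R9 (5): add — endpoints in different components.
R2-R9 (7): add — endpoints in different components.
R4-R6 (8): add — endpoints in different components.
R1-R6 (9): skip — R6 and R1 already connected.
R7-R9 (10): add — endpoints in different components.
R5-R6 (11): add — endpoints in different components.
MST edge set: {R2-R3, R1-R9, R6-R8, R4-R9, R2-R9, R4-R6, R7-R9, R5-R6}.
Of the listed edges, {R2-R3, R4-R6} are in the MST → 2.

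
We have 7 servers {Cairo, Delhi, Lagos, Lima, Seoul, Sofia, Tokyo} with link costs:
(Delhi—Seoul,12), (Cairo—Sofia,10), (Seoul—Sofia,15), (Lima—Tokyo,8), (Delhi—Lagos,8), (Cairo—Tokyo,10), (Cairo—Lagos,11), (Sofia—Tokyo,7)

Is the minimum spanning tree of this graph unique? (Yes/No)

Sort edges by weight, then run Kruskal:
Sofia—Tokyo (7): add. Components now {Delhi} {Seoul} {Cairo} {Sofia,Tokyo} {Lima} {Lagos}
Delhi—Lagos (8): add. Components now {Delhi,Lagos} {Seoul} {Cairo} {Sofia,Tokyo} {Lima}
Lima—Tokyo (8): add. Components now {Delhi,Lagos} {Seoul} {Cairo} {Lima,Sofia,Tokyo}
Cairo—Sofia (10): add. Components now {Delhi,Lagos} {Seoul} {Cairo,Lima,Sofia,Tokyo}
Cairo—Tokyo (10): skip — Cairo and Tokyo already connected.
Cairo—Lagos (11): add. Components now {Cairo,Delhi,Lagos,Lima,Sofia,Tokyo} {Seoul}
Delhi—Seoul (12): add. Components now {Cairo,Delhi,Lagos,Lima,Seoul,Sofia,Tokyo}
Non-tree edge Cairo—Tokyo has weight 10, equal to the heaviest edge on its tree cycle — swapping gives another MST of the same weight. Not unique.

No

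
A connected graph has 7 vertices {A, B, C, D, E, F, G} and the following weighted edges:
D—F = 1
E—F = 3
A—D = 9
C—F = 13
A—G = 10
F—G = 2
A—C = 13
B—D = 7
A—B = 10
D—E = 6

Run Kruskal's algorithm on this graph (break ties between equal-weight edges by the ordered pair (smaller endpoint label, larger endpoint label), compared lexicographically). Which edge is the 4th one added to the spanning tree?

B-D

Kruskal's algorithm — process edges by increasing weight (ties by edge label):
D—F (1): add — endpoints in different components.
F—G (2): add — endpoints in different components.
E—F (3): add — endpoints in different components.
D—E (6): skip — D and E already connected.
B—D (7): add — endpoints in different components.
A—D (9): add — endpoints in different components.
A—B (10): skip — A and B already connected.
A—G (10): skip — A and G already connected.
A—C (13): add — endpoints in different components.
The 4th edge added is B—D.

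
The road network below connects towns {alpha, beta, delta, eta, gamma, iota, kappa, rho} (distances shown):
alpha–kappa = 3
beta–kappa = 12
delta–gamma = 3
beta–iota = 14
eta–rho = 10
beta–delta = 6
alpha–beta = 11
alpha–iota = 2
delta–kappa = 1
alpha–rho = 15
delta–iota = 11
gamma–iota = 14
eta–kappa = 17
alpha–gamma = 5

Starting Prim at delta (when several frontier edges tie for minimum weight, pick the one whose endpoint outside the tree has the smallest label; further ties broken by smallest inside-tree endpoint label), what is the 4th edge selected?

Grow the tree from delta using Prim:
Step 1: cheapest edge leaving the tree is delta–kappa (1); add kappa.
Step 2: cheapest edge leaving the tree is alpha–kappa (3); add alpha.
Step 3: cheapest edge leaving the tree is alpha–iota (2); add iota.
Step 4: cheapest edge leaving the tree is delta–gamma (3); add gamma.
Step 5: cheapest edge leaving the tree is beta–delta (6); add beta.
Step 6: cheapest edge leaving the tree is alpha–rho (15); add rho.
Step 7: cheapest edge leaving the tree is eta–rho (10); add eta.
The 4th edge added is delta–gamma.

delta-gamma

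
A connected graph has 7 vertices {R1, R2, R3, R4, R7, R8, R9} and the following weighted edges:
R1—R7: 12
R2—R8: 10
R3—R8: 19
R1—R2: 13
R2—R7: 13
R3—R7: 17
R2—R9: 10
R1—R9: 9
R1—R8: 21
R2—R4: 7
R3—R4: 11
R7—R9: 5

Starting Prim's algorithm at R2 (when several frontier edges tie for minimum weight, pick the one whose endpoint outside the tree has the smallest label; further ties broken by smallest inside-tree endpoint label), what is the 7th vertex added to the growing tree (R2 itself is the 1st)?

Grow the tree from R2 using Prim:
Step 1: cheapest edge leaving the tree is R2—R4 (7); add R4.
Step 2: cheapest edge leaving the tree is R2—R8 (10); add R8.
Step 3: cheapest edge leaving the tree is R2—R9 (10); add R9.
Step 4: cheapest edge leaving the tree is R7—R9 (5); add R7.
Step 5: cheapest edge leaving the tree is R1—R9 (9); add R1.
Step 6: cheapest edge leaving the tree is R3—R4 (11); add R3.
Vertex order: R2, R4, R8, R9, R7, R1, R3. The 7th vertex is R3.

R3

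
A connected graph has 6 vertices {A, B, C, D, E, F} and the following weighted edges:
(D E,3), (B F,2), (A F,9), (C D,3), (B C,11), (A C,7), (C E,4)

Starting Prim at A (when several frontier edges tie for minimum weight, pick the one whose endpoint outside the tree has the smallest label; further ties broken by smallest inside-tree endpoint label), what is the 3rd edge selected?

Grow the tree from A using Prim:
Step 1: cheapest edge leaving the tree is A C (7); add C.
Step 2: cheapest edge leaving the tree is C D (3); add D.
Step 3: cheapest edge leaving the tree is D E (3); add E.
Step 4: cheapest edge leaving the tree is A F (9); add F.
Step 5: cheapest edge leaving the tree is B F (2); add B.
The 3rd edge added is D E.

D-E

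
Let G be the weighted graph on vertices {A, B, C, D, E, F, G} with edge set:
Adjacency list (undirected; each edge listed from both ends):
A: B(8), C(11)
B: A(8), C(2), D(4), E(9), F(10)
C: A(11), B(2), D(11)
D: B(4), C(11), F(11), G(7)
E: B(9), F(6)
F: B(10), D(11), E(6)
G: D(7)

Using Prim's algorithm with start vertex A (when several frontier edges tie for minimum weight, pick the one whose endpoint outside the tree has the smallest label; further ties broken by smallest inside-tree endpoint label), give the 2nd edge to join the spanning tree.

B-C

Prim's algorithm from A:
Step 1: cheapest edge leaving the tree is A B (8); add B.
Step 2: cheapest edge leaving the tree is B C (2); add C.
Step 3: cheapest edge leaving the tree is B D (4); add D.
Step 4: cheapest edge leaving the tree is D G (7); add G.
Step 5: cheapest edge leaving the tree is B E (9); add E.
Step 6: cheapest edge leaving the tree is E F (6); add F.
The 2nd edge added is B C.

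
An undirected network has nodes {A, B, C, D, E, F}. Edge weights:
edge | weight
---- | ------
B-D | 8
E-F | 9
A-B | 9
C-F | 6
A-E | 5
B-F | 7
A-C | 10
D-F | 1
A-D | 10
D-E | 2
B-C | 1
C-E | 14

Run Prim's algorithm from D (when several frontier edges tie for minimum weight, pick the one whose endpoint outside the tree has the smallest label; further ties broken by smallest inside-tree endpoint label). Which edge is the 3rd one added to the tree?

Grow the tree from D using Prim:
Step 1: cheapest edge leaving the tree is D-F (1); add F.
Step 2: cheapest edge leaving the tree is D-E (2); add E.
Step 3: cheapest edge leaving the tree is A-E (5); add A.
Step 4: cheapest edge leaving the tree is C-F (6); add C.
Step 5: cheapest edge leaving the tree is B-C (1); add B.
The 3rd edge added is A-E.

A-E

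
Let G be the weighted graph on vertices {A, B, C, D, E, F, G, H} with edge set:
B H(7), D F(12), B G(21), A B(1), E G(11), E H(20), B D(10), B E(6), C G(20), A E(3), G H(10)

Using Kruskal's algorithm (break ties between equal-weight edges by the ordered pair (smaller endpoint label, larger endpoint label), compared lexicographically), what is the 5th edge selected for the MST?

G-H

Kruskal's algorithm — process edges by increasing weight (ties by edge label):
A B (1): add — endpoints in different components.
A E (3): add — endpoints in different components.
B E (6): skip — B and E already connected.
B H (7): add — endpoints in different components.
B D (10): add — endpoints in different components.
G H (10): add — endpoints in different components.
E G (11): skip — E and G already connected.
D F (12): add — endpoints in different components.
C G (20): add — endpoints in different components.
The 5th edge added is G H.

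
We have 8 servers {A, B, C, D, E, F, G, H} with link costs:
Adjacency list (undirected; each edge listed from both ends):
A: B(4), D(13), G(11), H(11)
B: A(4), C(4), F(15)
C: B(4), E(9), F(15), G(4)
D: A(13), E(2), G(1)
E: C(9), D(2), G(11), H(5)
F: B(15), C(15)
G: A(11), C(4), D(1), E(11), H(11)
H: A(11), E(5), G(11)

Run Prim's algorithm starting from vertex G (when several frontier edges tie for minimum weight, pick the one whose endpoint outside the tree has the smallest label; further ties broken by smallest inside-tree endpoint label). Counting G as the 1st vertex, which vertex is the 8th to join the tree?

F

Prim, starting at G.
Step 1: frontier [D—G 1, C—G 4, A—G 11, E—G 11, G—H 11] → take D—G (1); add D.
Step 2: frontier [D—E 2, A—D 13, C—G 4, A—G 11, E—G 11, G—H 11] → take D—E (2); add E.
Step 3: frontier [A—D 13, E—H 5, C—E 9, C—G 4, A—G 11, G—H 11] → take C—G (4); add C.
Step 4: frontier [B—C 4, C—F 15, A—D 13, E—H 5, A—G 11, G—H 11] → take B—C (4); add B.
Step 5: frontier [A—B 4, B—F 15, C—F 15, A—D 13, E—H 5, A—G 11, G—H 11] → take A—B (4); add A.
Step 6: frontier [A—H 11, B—F 15, C—F 15, E—H 5, G—H 11] → take E—H (5); add H.
Step 7: frontier [B—F 15, C—F 15] → take B—F (15); add F.
Vertex order: G, D, E, C, B, A, H, F. The 8th vertex is F.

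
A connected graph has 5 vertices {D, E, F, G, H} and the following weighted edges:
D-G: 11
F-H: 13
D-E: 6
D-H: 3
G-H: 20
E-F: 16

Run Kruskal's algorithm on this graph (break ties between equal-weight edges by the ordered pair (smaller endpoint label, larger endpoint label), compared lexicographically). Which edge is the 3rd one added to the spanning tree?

D-G

Kruskal: consider edges lightest-first.
D-H (3): add — endpoints in different components.
D-E (6): add — endpoints in different components.
D-G (11): add — endpoints in different components.
F-H (13): add — endpoints in different components.
The 3rd edge added is D-G.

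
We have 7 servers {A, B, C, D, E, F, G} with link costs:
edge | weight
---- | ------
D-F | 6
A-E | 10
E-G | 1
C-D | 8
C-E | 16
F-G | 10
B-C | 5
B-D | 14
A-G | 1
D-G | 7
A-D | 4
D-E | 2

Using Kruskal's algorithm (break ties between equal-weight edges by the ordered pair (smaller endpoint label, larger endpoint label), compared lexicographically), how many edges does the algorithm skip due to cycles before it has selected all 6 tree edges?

2

Kruskal: consider edges lightest-first.
A-G (1): add — endpoints in different components.
E-G (1): add — endpoints in different components.
D-E (2): add — endpoints in different components.
A-D (4): skip — A and D already connected.
B-C (5): add — endpoints in different components.
D-F (6): add — endpoints in different components.
D-G (7): skip — D and G already connected.
C-D (8): add — endpoints in different components.
Edges rejected before the tree was complete: 2.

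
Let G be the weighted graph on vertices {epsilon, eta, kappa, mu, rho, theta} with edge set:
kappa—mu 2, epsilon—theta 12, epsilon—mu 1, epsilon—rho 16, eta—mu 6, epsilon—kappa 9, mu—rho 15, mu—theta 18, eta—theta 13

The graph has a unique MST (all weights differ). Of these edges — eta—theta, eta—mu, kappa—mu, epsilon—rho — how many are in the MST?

Sort edges by weight, then run Kruskal:
epsilon—mu (1): add — endpoints in different components.
kappa—mu (2): add — endpoints in different components.
eta—mu (6): add — endpoints in different components.
epsilon—kappa (9): skip — epsilon and kappa already connected.
epsilon—theta (12): add — endpoints in different components.
eta—theta (13): skip — theta and eta already connected.
mu—rho (15): add — endpoints in different components.
MST edge set: {epsilon—mu, kappa—mu, eta—mu, epsilon—theta, mu—rho}.
Of the listed edges, {eta—mu, kappa—mu} are in the MST → 2.

2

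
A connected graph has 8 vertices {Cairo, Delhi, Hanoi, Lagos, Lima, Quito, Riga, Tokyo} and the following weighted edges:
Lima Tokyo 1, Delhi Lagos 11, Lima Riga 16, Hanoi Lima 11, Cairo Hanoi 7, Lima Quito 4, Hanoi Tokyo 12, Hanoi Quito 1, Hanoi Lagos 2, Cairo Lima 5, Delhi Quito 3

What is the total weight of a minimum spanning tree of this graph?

Prim, starting at Tokyo.
Step 1: cheapest edge leaving the tree is Lima Tokyo (1); add Lima.
Step 2: cheapest edge leaving the tree is Lima Quito (4); add Quito.
Step 3: cheapest edge leaving the tree is Hanoi Quito (1); add Hanoi.
Step 4: cheapest edge leaving the tree is Hanoi Lagos (2); add Lagos.
Step 5: cheapest edge leaving the tree is Delhi Quito (3); add Delhi.
Step 6: cheapest edge leaving the tree is Cairo Lima (5); add Cairo.
Step 7: cheapest edge leaving the tree is Lima Riga (16); add Riga.
MST edges: Lima Tokyo, Lima Quito, Hanoi Quito, Hanoi Lagos, Delhi Quito, Cairo Lima, Lima Riga; total weight 1+4+1+2+3+5+16 = 32.

32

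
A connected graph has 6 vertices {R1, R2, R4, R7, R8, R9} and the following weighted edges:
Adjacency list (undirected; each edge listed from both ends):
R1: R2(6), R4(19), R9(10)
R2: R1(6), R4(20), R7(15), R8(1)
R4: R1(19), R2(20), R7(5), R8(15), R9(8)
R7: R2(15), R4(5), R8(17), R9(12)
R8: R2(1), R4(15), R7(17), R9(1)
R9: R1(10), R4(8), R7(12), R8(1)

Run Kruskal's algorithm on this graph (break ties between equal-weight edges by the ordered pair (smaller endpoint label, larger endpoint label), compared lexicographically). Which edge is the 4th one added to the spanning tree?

R1-R2

Kruskal's algorithm — process edges by increasing weight (ties by edge label):
R2–R8 (1): add. Components now {R2,R8} {R7} {R4} {R1} {R9}
R8–R9 (1): add. Components now {R2,R8,R9} {R7} {R4} {R1}
R4–R7 (5): add. Components now {R2,R8,R9} {R4,R7} {R1}
R1–R2 (6): add. Components now {R1,R2,R8,R9} {R4,R7}
R4–R9 (8): add. Components now {R1,R2,R4,R7,R8,R9}
The 4th edge added is R1–R2.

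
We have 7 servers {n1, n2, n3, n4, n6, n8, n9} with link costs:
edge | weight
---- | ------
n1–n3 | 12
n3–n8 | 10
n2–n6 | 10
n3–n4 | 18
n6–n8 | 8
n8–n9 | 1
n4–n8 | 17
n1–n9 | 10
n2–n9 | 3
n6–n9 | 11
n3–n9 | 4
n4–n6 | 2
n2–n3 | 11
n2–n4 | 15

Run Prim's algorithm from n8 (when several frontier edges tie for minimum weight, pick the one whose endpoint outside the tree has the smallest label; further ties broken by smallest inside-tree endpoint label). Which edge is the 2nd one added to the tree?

Grow the tree from n8 using Prim:
Step 1: cheapest edge leaving the tree is n8–n9 (1); add n9.
Step 2: cheapest edge leaving the tree is n2–n9 (3); add n2.
Step 3: cheapest edge leaving the tree is n3–n9 (4); add n3.
Step 4: cheapest edge leaving the tree is n6–n8 (8); add n6.
Step 5: cheapest edge leaving the tree is n4–n6 (2); add n4.
Step 6: cheapest edge leaving the tree is n1–n9 (10); add n1.
The 2nd edge added is n2–n9.

n2-n9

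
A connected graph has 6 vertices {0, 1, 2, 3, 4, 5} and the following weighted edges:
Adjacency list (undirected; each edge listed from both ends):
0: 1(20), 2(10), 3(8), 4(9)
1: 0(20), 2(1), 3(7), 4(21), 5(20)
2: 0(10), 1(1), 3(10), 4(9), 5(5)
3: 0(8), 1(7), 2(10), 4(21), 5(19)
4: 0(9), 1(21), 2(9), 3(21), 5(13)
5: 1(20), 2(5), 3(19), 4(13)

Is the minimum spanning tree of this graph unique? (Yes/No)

No

Kruskal: consider edges lightest-first.
1–2 (1): add. Components now {0} {1,2} {3} {4} {5}
2–5 (5): add. Components now {0} {1,2,5} {3} {4}
1–3 (7): add. Components now {0} {1,2,3,5} {4}
0–3 (8): add. Components now {0,1,2,3,5} {4}
0–4 (9): add. Components now {0,1,2,3,4,5}
Non-tree edge 2–4 has weight 9, equal to the heaviest edge on its tree cycle — swapping gives another MST of the same weight. Not unique.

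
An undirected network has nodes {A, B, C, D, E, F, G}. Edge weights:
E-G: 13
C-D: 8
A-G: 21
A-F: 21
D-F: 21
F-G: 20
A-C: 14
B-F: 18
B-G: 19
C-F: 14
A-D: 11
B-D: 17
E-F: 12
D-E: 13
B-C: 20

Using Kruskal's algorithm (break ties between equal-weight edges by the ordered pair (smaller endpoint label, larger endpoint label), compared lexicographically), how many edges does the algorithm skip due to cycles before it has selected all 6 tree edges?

Kruskal: consider edges lightest-first.
C-D (8): add — endpoints in different components.
A-D (11): add — endpoints in different components.
E-F (12): add — endpoints in different components.
D-E (13): add — endpoints in different components.
E-G (13): add — endpoints in different components.
A-C (14): skip — A and C already connected.
C-F (14): skip — C and F already connected.
B-D (17): add — endpoints in different components.
Edges rejected before the tree was complete: 2.

2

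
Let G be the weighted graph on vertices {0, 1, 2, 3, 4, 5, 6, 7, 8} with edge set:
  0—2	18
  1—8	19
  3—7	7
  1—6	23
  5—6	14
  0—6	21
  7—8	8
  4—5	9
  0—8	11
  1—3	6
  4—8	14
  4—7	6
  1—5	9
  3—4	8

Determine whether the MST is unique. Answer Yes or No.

Kruskal's algorithm — process edges by increasing weight (ties by edge label):
1—3 (6): add — endpoints in different components.
4—7 (6): add — endpoints in different components.
3—7 (7): add — endpoints in different components.
3—4 (8): skip — 3 and 4 already connected.
7—8 (8): add — endpoints in different components.
1—5 (9): add — endpoints in different components.
4—5 (9): skip — 4 and 5 already connected.
0—8 (11): add — endpoints in different components.
4—8 (14): skip — 4 and 8 already connected.
5—6 (14): add — endpoints in different components.
0—2 (18): add — endpoints in different components.
Non-tree edge 4—5 has weight 9, equal to the heaviest edge on its tree cycle — swapping gives another MST of the same weight. Not unique.

No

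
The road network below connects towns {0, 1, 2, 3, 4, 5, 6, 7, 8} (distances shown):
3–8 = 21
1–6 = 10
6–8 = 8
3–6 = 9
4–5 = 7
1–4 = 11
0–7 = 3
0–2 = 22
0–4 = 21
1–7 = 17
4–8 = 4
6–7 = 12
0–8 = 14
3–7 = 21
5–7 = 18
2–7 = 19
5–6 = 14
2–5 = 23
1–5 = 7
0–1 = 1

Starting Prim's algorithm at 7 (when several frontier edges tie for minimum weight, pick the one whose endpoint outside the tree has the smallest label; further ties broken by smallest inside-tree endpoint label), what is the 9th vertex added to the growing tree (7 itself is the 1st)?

Grow the tree from 7 using Prim:
Step 1: cheapest edge leaving the tree is 0–7 (3); add 0.
Step 2: cheapest edge leaving the tree is 0–1 (1); add 1.
Step 3: cheapest edge leaving the tree is 1–5 (7); add 5.
Step 4: cheapest edge leaving the tree is 4–5 (7); add 4.
Step 5: cheapest edge leaving the tree is 4–8 (4); add 8.
Step 6: cheapest edge leaving the tree is 6–8 (8); add 6.
Step 7: cheapest edge leaving the tree is 3–6 (9); add 3.
Step 8: cheapest edge leaving the tree is 2–7 (19); add 2.
Vertex order: 7, 0, 1, 5, 4, 8, 6, 3, 2. The 9th vertex is 2.

2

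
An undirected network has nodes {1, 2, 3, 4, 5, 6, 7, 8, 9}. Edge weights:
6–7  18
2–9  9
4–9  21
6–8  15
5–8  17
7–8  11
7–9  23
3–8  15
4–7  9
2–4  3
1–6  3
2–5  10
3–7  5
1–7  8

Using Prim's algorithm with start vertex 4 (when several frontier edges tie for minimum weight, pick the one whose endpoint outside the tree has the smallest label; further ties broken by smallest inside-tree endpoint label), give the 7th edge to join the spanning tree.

Grow the tree from 4 using Prim:
Step 1: frontier [2–4 3, 4–7 9, 4–9 21] → take 2–4 (3); add 2.
Step 2: frontier [2–9 9, 2–5 10, 4–7 9, 4–9 21] → take 4–7 (9); add 7.
Step 3: frontier [2–9 9, 2–5 10, 4–9 21, 3–7 5, 1–7 8, 7–8 11, 6–7 18, 7–9 23] → take 3–7 (5); add 3.
Step 4: frontier [2–9 9, 2–5 10, 3–8 15, 4–9 21, 1–7 8, 7–8 11, 6–7 18, 7–9 23] → take 1–7 (8); add 1.
Step 5: frontier [1–6 3, 2–9 9, 2–5 10, 3–8 15, 4–9 21, 7–8 11, 6–7 18, 7–9 23] → take 1–6 (3); add 6.
Step 6: frontier [2–9 9, 2–5 10, 3–8 15, 4–9 21, 6–8 15, 7–8 11, 7–9 23] → take 2–9 (9); add 9.
Step 7: frontier [2–5 10, 3–8 15, 6–8 15, 7–8 11] → take 2–5 (10); add 5.
Step 8: frontier [3–8 15, 5–8 17, 6–8 15, 7–8 11] → take 7–8 (11); add 8.
The 7th edge added is 2–5.

2-5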